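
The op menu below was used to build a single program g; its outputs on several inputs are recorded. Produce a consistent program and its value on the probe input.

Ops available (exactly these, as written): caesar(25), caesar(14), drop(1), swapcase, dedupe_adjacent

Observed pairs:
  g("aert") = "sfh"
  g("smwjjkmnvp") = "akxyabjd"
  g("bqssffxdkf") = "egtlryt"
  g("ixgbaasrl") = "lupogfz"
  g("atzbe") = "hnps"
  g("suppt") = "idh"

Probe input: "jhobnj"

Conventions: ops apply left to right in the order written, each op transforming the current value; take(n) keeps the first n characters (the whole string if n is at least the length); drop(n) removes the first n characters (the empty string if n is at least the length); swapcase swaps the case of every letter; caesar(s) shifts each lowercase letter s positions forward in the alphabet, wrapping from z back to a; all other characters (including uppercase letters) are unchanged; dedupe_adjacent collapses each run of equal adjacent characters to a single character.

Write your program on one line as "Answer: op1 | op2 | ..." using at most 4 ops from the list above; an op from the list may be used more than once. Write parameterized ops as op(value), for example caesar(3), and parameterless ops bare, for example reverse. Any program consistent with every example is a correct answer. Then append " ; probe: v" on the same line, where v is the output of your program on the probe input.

dedupe_adjacent | caesar(14) | drop(1) ; probe: "vcpbx"

Check, running the answer program on each example:
  "aert" -> "aert" -> "osfh" -> "sfh"
  "smwjjkmnvp" -> "smwjkmnvp" -> "gakxyabjd" -> "akxyabjd"
  "bqssffxdkf" -> "bqsfxdkf" -> "pegtlryt" -> "egtlryt"
  "ixgbaasrl" -> "ixgbasrl" -> "wlupogfz" -> "lupogfz"
  "atzbe" -> "atzbe" -> "ohnps" -> "hnps"
  "suppt" -> "supt" -> "gidh" -> "idh"
  probe: "jhobnj" -> "jhobnj" -> "xvcpbx" -> "vcpbx"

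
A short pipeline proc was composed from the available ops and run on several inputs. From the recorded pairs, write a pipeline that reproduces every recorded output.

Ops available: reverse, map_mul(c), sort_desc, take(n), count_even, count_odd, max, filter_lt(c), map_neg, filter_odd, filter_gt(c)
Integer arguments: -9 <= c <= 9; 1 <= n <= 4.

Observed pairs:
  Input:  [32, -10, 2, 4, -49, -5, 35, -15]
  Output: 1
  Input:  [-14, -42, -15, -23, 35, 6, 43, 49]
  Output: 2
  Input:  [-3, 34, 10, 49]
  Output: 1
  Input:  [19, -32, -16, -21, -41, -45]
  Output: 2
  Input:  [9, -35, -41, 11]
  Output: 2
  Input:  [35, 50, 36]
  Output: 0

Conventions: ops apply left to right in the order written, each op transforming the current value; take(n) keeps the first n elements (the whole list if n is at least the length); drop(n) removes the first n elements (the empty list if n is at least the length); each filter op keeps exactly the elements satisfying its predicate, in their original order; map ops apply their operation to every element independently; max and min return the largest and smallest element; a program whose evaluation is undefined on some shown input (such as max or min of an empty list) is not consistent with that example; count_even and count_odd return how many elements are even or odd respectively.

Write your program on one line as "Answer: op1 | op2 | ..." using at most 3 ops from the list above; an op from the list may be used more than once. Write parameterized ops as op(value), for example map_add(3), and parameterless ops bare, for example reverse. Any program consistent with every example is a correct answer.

filter_lt(8) | take(4) | count_odd

Check, running the answer program on each example:
  [32, -10, 2, 4, -49, -5, 35, -15] -> [-10, 2, 4, -49, -5, -15] -> [-10, 2, 4, -49] -> 1
  [-14, -42, -15, -23, 35, 6, 43, 49] -> [-14, -42, -15, -23, 6] -> [-14, -42, -15, -23] -> 2
  [-3, 34, 10, 49] -> [-3] -> [-3] -> 1
  [19, -32, -16, -21, -41, -45] -> [-32, -16, -21, -41, -45] -> [-32, -16, -21, -41] -> 2
  [9, -35, -41, 11] -> [-35, -41] -> [-35, -41] -> 2
  [35, 50, 36] -> [] -> [] -> 0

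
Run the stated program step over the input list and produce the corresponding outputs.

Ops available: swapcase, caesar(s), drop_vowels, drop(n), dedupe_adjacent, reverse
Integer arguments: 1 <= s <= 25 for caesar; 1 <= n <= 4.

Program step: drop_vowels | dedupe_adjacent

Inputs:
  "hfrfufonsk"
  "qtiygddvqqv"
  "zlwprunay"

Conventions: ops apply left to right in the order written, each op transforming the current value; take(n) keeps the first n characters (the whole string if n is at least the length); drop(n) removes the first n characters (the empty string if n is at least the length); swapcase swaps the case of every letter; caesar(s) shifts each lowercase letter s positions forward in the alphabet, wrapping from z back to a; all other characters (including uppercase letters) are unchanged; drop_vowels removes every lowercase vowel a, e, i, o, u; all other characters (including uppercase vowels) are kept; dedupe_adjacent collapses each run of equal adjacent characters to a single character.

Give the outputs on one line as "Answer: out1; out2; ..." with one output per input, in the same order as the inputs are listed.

"hfrfnsk"; "qtygdvqv"; "zlwprny"

Execution, op by op:
  "hfrfufonsk" -> "hfrffnsk" -> "hfrfnsk"
  "qtiygddvqqv" -> "qtygddvqqv" -> "qtygdvqv"
  "zlwprunay" -> "zlwprny" -> "zlwprny"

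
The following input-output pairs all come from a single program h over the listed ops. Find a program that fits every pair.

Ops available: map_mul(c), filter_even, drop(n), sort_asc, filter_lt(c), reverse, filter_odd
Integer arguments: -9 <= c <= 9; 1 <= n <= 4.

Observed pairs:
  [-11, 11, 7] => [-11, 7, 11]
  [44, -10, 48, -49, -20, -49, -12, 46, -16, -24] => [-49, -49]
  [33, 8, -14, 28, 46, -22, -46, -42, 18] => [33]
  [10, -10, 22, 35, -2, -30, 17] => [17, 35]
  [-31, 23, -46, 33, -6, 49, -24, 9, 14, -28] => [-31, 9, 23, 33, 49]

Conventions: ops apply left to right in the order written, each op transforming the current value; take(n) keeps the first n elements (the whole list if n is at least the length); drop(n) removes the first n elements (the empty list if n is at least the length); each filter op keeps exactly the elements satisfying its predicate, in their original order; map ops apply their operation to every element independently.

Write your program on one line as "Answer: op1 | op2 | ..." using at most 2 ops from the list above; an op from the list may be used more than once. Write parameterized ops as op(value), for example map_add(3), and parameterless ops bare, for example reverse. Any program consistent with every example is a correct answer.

filter_odd | sort_asc

Check, running the answer program on each example:
  [-11, 11, 7] -> [-11, 11, 7] -> [-11, 7, 11]
  [44, -10, 48, -49, -20, -49, -12, 46, -16, -24] -> [-49, -49] -> [-49, -49]
  [33, 8, -14, 28, 46, -22, -46, -42, 18] -> [33] -> [33]
  [10, -10, 22, 35, -2, -30, 17] -> [35, 17] -> [17, 35]
  [-31, 23, -46, 33, -6, 49, -24, 9, 14, -28] -> [-31, 23, 33, 49, 9] -> [-31, 9, 23, 33, 49]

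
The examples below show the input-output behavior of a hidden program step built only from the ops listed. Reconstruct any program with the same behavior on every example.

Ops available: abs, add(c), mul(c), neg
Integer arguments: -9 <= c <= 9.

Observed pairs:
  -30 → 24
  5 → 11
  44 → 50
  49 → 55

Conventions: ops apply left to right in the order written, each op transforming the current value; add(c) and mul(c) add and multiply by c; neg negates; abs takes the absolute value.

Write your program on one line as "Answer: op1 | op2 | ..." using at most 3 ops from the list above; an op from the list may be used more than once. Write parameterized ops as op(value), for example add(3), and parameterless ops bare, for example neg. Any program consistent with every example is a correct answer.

add(6) | abs

Check, running the answer program on each example:
  -30 -> -24 -> 24
  5 -> 11 -> 11
  44 -> 50 -> 50
  49 -> 55 -> 55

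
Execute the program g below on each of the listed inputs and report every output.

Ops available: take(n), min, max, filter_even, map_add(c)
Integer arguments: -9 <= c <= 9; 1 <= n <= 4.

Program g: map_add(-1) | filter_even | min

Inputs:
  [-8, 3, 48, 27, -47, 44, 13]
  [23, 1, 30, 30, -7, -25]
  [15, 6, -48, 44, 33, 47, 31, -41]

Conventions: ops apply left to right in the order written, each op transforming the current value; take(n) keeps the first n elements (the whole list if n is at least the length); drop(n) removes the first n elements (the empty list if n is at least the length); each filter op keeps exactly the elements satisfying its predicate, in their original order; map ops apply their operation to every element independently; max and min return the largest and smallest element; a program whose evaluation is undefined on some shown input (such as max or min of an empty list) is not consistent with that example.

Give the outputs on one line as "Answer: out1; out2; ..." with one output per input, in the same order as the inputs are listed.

Execution, op by op:
  [-8, 3, 48, 27, -47, 44, 13] -> [-9, 2, 47, 26, -48, 43, 12] -> [2, 26, -48, 12] -> -48
  [23, 1, 30, 30, -7, -25] -> [22, 0, 29, 29, -8, -26] -> [22, 0, -8, -26] -> -26
  [15, 6, -48, 44, 33, 47, 31, -41] -> [14, 5, -49, 43, 32, 46, 30, -42] -> [14, 32, 46, 30, -42] -> -42

-48; -26; -42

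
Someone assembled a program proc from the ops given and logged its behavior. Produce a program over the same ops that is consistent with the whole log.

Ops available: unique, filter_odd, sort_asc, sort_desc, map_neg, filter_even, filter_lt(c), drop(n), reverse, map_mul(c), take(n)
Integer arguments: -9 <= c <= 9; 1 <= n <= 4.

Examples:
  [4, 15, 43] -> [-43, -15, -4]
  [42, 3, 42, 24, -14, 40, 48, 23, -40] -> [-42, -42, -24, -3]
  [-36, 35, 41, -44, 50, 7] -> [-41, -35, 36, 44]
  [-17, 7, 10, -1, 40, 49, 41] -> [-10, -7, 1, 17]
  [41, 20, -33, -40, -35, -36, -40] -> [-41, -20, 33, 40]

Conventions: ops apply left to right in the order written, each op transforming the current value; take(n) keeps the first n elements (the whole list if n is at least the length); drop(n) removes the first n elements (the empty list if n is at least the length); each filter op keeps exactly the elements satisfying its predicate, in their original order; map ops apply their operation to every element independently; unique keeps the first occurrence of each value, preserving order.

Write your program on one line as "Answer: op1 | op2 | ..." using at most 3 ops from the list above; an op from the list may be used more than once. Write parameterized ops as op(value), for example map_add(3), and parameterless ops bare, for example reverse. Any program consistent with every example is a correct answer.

take(4) | map_neg | sort_asc

Check, running the answer program on each example:
  [4, 15, 43] -> [4, 15, 43] -> [-4, -15, -43] -> [-43, -15, -4]
  [42, 3, 42, 24, -14, 40, 48, 23, -40] -> [42, 3, 42, 24] -> [-42, -3, -42, -24] -> [-42, -42, -24, -3]
  [-36, 35, 41, -44, 50, 7] -> [-36, 35, 41, -44] -> [36, -35, -41, 44] -> [-41, -35, 36, 44]
  [-17, 7, 10, -1, 40, 49, 41] -> [-17, 7, 10, -1] -> [17, -7, -10, 1] -> [-10, -7, 1, 17]
  [41, 20, -33, -40, -35, -36, -40] -> [41, 20, -33, -40] -> [-41, -20, 33, 40] -> [-41, -20, 33, 40]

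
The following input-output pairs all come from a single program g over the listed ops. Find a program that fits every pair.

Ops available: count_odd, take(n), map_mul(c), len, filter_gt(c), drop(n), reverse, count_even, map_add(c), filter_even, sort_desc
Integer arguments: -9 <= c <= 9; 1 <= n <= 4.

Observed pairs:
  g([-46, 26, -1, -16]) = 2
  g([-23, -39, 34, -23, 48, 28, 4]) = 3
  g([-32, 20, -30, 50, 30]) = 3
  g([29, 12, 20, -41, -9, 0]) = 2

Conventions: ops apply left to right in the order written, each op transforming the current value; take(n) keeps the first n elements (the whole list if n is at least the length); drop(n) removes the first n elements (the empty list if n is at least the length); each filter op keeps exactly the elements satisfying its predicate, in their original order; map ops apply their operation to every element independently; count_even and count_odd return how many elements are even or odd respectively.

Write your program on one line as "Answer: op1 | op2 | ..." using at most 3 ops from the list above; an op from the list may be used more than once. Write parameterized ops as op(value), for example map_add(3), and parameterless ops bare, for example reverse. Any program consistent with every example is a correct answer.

sort_desc | take(3) | count_even

Check, running the answer program on each example:
  [-46, 26, -1, -16] -> [26, -1, -16, -46] -> [26, -1, -16] -> 2
  [-23, -39, 34, -23, 48, 28, 4] -> [48, 34, 28, 4, -23, -23, -39] -> [48, 34, 28] -> 3
  [-32, 20, -30, 50, 30] -> [50, 30, 20, -30, -32] -> [50, 30, 20] -> 3
  [29, 12, 20, -41, -9, 0] -> [29, 20, 12, 0, -9, -41] -> [29, 20, 12] -> 2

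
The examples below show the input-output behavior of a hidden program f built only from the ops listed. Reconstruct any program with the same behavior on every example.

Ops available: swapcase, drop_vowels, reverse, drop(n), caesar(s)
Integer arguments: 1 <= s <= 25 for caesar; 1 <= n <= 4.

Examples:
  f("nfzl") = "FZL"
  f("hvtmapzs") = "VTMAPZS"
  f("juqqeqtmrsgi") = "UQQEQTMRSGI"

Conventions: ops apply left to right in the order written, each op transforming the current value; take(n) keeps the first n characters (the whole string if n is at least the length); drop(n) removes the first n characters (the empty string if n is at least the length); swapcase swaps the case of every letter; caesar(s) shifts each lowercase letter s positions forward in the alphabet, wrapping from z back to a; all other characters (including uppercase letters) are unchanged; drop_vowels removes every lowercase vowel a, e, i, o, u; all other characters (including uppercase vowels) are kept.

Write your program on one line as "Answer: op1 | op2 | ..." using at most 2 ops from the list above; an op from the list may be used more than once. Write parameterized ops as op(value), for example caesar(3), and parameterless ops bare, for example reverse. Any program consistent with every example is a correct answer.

swapcase | drop(1)

Check, running the answer program on each example:
  "nfzl" -> "NFZL" -> "FZL"
  "hvtmapzs" -> "HVTMAPZS" -> "VTMAPZS"
  "juqqeqtmrsgi" -> "JUQQEQTMRSGI" -> "UQQEQTMRSGI"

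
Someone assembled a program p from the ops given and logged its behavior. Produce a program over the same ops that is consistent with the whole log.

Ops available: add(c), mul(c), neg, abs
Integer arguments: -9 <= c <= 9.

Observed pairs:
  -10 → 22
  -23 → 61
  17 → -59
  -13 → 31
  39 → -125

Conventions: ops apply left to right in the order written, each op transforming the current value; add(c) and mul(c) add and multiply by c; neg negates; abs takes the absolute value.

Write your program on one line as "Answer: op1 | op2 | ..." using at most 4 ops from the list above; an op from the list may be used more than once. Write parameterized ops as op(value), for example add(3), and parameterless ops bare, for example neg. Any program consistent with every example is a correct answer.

mul(3) | add(8) | neg

Check, running the answer program on each example:
  -10 -> -30 -> -22 -> 22
  -23 -> -69 -> -61 -> 61
  17 -> 51 -> 59 -> -59
  -13 -> -39 -> -31 -> 31
  39 -> 117 -> 125 -> -125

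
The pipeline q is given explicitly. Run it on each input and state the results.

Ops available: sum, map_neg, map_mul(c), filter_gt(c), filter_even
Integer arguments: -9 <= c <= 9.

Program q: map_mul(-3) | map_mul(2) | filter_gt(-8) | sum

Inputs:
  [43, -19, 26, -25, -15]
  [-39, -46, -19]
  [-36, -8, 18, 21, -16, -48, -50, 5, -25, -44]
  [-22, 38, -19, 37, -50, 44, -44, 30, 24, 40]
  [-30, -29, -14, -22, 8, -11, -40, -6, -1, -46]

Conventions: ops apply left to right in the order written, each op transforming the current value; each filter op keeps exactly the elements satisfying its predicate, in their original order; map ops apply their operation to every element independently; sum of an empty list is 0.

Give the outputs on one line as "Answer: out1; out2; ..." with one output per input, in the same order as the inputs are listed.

354; 624; 1362; 810; 1194

Execution, op by op:
  [43, -19, 26, -25, -15] -> [-129, 57, -78, 75, 45] -> [-258, 114, -156, 150, 90] -> [114, 150, 90] -> 354
  [-39, -46, -19] -> [117, 138, 57] -> [234, 276, 114] -> [234, 276, 114] -> 624
  [-36, -8, 18, 21, -16, -48, -50, 5, -25, -44] -> [108, 24, -54, -63, 48, 144, 150, -15, 75, 132] -> [216, 48, -108, -126, 96, 288, 300, -30, 150, 264] -> [216, 48, 96, 288, 300, 150, 264] -> 1362
  [-22, 38, -19, 37, -50, 44, -44, 30, 24, 40] -> [66, -114, 57, -111, 150, -132, 132, -90, -72, -120] -> [132, -228, 114, -222, 300, -264, 264, -180, -144, -240] -> [132, 114, 300, 264] -> 810
  [-30, -29, -14, -22, 8, -11, -40, -6, -1, -46] -> [90, 87, 42, 66, -24, 33, 120, 18, 3, 138] -> [180, 174, 84, 132, -48, 66, 240, 36, 6, 276] -> [180, 174, 84, 132, 66, 240, 36, 6, 276] -> 1194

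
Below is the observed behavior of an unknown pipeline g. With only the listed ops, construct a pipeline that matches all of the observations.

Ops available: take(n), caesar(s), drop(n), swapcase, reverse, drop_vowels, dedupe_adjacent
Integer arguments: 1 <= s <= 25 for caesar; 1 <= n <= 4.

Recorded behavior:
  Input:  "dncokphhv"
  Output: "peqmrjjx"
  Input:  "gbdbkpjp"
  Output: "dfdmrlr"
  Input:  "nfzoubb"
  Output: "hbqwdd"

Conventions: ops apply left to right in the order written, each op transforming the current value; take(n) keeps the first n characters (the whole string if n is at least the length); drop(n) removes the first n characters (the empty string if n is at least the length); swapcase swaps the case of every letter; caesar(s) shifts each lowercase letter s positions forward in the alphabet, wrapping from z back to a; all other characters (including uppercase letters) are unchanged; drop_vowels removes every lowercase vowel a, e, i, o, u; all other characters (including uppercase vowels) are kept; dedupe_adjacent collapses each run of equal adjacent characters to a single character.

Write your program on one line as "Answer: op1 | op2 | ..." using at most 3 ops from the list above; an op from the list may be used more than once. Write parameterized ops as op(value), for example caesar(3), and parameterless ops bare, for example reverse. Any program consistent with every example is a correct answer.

drop(1) | caesar(2)

Check, running the answer program on each example:
  "dncokphhv" -> "ncokphhv" -> "peqmrjjx"
  "gbdbkpjp" -> "bdbkpjp" -> "dfdmrlr"
  "nfzoubb" -> "fzoubb" -> "hbqwdd"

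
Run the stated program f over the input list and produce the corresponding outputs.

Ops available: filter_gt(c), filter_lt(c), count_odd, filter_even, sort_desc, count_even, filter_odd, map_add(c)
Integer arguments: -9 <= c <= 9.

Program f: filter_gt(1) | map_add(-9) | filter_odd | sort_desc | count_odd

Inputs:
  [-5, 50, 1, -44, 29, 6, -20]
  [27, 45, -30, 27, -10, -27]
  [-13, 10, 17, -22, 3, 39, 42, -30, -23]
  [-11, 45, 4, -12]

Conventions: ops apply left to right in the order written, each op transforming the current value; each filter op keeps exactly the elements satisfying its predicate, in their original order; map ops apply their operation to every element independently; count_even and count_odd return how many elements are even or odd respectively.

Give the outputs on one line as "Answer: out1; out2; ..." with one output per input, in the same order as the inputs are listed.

Execution, op by op:
  [-5, 50, 1, -44, 29, 6, -20] -> [50, 29, 6] -> [41, 20, -3] -> [41, -3] -> [41, -3] -> 2
  [27, 45, -30, 27, -10, -27] -> [27, 45, 27] -> [18, 36, 18] -> [] -> [] -> 0
  [-13, 10, 17, -22, 3, 39, 42, -30, -23] -> [10, 17, 3, 39, 42] -> [1, 8, -6, 30, 33] -> [1, 33] -> [33, 1] -> 2
  [-11, 45, 4, -12] -> [45, 4] -> [36, -5] -> [-5] -> [-5] -> 1

2; 0; 2; 1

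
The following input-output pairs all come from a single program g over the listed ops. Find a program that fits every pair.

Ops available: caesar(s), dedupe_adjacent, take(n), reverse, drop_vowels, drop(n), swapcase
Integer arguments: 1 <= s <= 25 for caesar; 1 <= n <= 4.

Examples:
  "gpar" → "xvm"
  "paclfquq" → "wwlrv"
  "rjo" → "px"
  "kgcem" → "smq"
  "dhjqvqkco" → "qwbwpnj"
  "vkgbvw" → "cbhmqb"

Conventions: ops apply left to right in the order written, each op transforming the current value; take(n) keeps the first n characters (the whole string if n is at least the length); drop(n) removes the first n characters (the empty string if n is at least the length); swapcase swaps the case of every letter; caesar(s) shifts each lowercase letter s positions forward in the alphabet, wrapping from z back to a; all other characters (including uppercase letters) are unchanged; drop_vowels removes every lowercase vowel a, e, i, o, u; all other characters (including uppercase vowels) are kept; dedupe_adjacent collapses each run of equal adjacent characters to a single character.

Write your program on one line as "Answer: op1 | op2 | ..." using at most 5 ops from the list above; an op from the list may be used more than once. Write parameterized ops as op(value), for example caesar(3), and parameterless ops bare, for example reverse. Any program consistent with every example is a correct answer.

drop_vowels | reverse | caesar(20) | caesar(12) | drop_vowels

Check, running the answer program on each example:
  "gpar" -> "gpr" -> "rpg" -> "lja" -> "xvm" -> "xvm"
  "paclfquq" -> "pclfqq" -> "qqflcp" -> "kkzfwj" -> "wwlriv" -> "wwlrv"
  "rjo" -> "rj" -> "jr" -> "dl" -> "px" -> "px"
  "kgcem" -> "kgcm" -> "mcgk" -> "gwae" -> "simq" -> "smq"
  "dhjqvqkco" -> "dhjqvqkc" -> "ckqvqjhd" -> "wekpkdbx" -> "iqwbwpnj" -> "qwbwpnj"
  "vkgbvw" -> "vkgbvw" -> "wvbgkv" -> "qpvaep" -> "cbhmqb" -> "cbhmqb"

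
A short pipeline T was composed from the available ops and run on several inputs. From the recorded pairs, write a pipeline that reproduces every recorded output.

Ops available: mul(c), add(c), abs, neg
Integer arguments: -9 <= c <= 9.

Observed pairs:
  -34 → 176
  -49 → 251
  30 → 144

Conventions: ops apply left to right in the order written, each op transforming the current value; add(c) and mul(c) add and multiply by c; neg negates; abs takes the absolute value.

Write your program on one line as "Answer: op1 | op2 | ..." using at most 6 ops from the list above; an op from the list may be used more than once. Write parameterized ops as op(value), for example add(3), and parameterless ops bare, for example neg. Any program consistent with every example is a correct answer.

mul(-5) | neg | add(-6) | neg | abs

Check, running the answer program on each example:
  -34 -> 170 -> -170 -> -176 -> 176 -> 176
  -49 -> 245 -> -245 -> -251 -> 251 -> 251
  30 -> -150 -> 150 -> 144 -> -144 -> 144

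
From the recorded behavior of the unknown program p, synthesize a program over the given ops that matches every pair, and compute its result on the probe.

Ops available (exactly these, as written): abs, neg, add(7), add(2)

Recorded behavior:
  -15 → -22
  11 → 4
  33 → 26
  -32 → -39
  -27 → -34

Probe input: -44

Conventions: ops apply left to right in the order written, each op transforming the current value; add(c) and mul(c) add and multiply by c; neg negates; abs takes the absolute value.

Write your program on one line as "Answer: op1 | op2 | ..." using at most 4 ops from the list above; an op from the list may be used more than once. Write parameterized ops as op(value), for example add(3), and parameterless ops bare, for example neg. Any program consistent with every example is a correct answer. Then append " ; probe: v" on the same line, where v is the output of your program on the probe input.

neg | add(7) | neg ; probe: -51

Check, running the answer program on each example:
  -15 -> 15 -> 22 -> -22
  11 -> -11 -> -4 -> 4
  33 -> -33 -> -26 -> 26
  -32 -> 32 -> 39 -> -39
  -27 -> 27 -> 34 -> -34
  probe: -44 -> 44 -> 51 -> -51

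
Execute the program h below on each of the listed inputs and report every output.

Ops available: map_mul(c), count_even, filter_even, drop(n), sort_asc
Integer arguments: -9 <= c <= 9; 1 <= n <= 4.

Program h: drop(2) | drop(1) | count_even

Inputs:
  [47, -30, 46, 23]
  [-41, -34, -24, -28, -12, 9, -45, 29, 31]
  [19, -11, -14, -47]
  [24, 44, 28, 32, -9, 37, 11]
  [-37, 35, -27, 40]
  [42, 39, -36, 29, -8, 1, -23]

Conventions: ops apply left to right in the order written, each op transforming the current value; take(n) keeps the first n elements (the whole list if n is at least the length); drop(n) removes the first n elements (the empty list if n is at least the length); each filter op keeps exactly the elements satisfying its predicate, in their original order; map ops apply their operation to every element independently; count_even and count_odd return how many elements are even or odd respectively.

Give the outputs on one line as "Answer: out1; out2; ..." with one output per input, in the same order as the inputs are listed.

Execution, op by op:
  [47, -30, 46, 23] -> [46, 23] -> [23] -> 0
  [-41, -34, -24, -28, -12, 9, -45, 29, 31] -> [-24, -28, -12, 9, -45, 29, 31] -> [-28, -12, 9, -45, 29, 31] -> 2
  [19, -11, -14, -47] -> [-14, -47] -> [-47] -> 0
  [24, 44, 28, 32, -9, 37, 11] -> [28, 32, -9, 37, 11] -> [32, -9, 37, 11] -> 1
  [-37, 35, -27, 40] -> [-27, 40] -> [40] -> 1
  [42, 39, -36, 29, -8, 1, -23] -> [-36, 29, -8, 1, -23] -> [29, -8, 1, -23] -> 1

0; 2; 0; 1; 1; 1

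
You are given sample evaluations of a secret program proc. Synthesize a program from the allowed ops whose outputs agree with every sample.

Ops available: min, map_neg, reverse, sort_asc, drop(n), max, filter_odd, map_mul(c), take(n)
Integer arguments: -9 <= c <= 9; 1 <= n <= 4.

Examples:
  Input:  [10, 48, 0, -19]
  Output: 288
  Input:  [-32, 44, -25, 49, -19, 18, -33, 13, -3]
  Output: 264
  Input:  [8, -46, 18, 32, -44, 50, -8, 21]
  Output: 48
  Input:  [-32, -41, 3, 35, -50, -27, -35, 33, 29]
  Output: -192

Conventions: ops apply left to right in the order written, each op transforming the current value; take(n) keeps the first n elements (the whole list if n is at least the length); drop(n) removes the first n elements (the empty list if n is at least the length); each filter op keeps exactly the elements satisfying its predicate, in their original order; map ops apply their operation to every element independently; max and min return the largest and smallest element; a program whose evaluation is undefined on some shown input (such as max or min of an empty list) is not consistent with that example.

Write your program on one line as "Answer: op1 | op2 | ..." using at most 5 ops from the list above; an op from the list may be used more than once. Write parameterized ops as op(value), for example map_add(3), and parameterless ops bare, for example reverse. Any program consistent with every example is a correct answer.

take(2) | reverse | map_mul(-6) | map_neg | max

Check, running the answer program on each example:
  [10, 48, 0, -19] -> [10, 48] -> [48, 10] -> [-288, -60] -> [288, 60] -> 288
  [-32, 44, -25, 49, -19, 18, -33, 13, -3] -> [-32, 44] -> [44, -32] -> [-264, 192] -> [264, -192] -> 264
  [8, -46, 18, 32, -44, 50, -8, 21] -> [8, -46] -> [-46, 8] -> [276, -48] -> [-276, 48] -> 48
  [-32, -41, 3, 35, -50, -27, -35, 33, 29] -> [-32, -41] -> [-41, -32] -> [246, 192] -> [-246, -192] -> -192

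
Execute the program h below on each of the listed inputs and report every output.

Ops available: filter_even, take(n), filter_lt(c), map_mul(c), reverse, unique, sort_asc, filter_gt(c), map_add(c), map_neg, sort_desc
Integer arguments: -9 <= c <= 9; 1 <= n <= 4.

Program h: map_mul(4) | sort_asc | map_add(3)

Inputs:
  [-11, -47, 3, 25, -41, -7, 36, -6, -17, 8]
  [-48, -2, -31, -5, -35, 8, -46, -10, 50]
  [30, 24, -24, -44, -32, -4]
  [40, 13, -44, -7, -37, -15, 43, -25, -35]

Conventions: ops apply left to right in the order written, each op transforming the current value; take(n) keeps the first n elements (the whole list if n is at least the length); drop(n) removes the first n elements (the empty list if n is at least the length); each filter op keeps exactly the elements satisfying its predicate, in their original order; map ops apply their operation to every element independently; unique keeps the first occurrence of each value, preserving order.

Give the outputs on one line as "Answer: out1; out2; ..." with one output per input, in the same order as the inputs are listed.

Execution, op by op:
  [-11, -47, 3, 25, -41, -7, 36, -6, -17, 8] -> [-44, -188, 12, 100, -164, -28, 144, -24, -68, 32] -> [-188, -164, -68, -44, -28, -24, 12, 32, 100, 144] -> [-185, -161, -65, -41, -25, -21, 15, 35, 103, 147]
  [-48, -2, -31, -5, -35, 8, -46, -10, 50] -> [-192, -8, -124, -20, -140, 32, -184, -40, 200] -> [-192, -184, -140, -124, -40, -20, -8, 32, 200] -> [-189, -181, -137, -121, -37, -17, -5, 35, 203]
  [30, 24, -24, -44, -32, -4] -> [120, 96, -96, -176, -128, -16] -> [-176, -128, -96, -16, 96, 120] -> [-173, -125, -93, -13, 99, 123]
  [40, 13, -44, -7, -37, -15, 43, -25, -35] -> [160, 52, -176, -28, -148, -60, 172, -100, -140] -> [-176, -148, -140, -100, -60, -28, 52, 160, 172] -> [-173, -145, -137, -97, -57, -25, 55, 163, 175]

[-185, -161, -65, -41, -25, -21, 15, 35, 103, 147]; [-189, -181, -137, -121, -37, -17, -5, 35, 203]; [-173, -125, -93, -13, 99, 123]; [-173, -145, -137, -97, -57, -25, 55, 163, 175]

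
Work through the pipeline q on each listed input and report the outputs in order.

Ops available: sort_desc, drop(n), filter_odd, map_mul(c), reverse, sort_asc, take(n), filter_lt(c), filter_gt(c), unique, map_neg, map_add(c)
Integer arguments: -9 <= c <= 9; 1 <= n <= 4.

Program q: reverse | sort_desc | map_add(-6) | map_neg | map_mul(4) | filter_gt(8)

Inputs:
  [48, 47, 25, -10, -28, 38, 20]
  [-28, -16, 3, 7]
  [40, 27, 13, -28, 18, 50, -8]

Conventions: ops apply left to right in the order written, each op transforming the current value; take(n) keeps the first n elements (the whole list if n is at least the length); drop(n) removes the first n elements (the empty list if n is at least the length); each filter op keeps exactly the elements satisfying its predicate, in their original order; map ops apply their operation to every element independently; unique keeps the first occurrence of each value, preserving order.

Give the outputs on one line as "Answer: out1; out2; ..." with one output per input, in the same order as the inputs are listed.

[64, 136]; [12, 88, 136]; [56, 136]

Execution, op by op:
  [48, 47, 25, -10, -28, 38, 20] -> [20, 38, -28, -10, 25, 47, 48] -> [48, 47, 38, 25, 20, -10, -28] -> [42, 41, 32, 19, 14, -16, -34] -> [-42, -41, -32, -19, -14, 16, 34] -> [-168, -164, -128, -76, -56, 64, 136] -> [64, 136]
  [-28, -16, 3, 7] -> [7, 3, -16, -28] -> [7, 3, -16, -28] -> [1, -3, -22, -34] -> [-1, 3, 22, 34] -> [-4, 12, 88, 136] -> [12, 88, 136]
  [40, 27, 13, -28, 18, 50, -8] -> [-8, 50, 18, -28, 13, 27, 40] -> [50, 40, 27, 18, 13, -8, -28] -> [44, 34, 21, 12, 7, -14, -34] -> [-44, -34, -21, -12, -7, 14, 34] -> [-176, -136, -84, -48, -28, 56, 136] -> [56, 136]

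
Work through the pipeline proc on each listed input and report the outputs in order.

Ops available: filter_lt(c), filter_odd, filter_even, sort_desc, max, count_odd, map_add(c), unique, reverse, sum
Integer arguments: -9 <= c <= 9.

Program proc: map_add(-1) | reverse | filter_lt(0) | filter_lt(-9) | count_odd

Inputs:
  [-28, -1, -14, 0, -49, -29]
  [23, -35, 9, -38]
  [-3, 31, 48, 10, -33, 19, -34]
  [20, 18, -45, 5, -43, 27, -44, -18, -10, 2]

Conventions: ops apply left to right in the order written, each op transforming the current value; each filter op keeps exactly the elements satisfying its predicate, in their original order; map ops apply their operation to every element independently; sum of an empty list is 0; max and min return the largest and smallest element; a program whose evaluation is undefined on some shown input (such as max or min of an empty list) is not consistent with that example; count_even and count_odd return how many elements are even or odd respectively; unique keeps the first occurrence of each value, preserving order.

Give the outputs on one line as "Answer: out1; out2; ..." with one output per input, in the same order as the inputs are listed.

2; 1; 1; 3

Execution, op by op:
  [-28, -1, -14, 0, -49, -29] -> [-29, -2, -15, -1, -50, -30] -> [-30, -50, -1, -15, -2, -29] -> [-30, -50, -1, -15, -2, -29] -> [-30, -50, -15, -29] -> 2
  [23, -35, 9, -38] -> [22, -36, 8, -39] -> [-39, 8, -36, 22] -> [-39, -36] -> [-39, -36] -> 1
  [-3, 31, 48, 10, -33, 19, -34] -> [-4, 30, 47, 9, -34, 18, -35] -> [-35, 18, -34, 9, 47, 30, -4] -> [-35, -34, -4] -> [-35, -34] -> 1
  [20, 18, -45, 5, -43, 27, -44, -18, -10, 2] -> [19, 17, -46, 4, -44, 26, -45, -19, -11, 1] -> [1, -11, -19, -45, 26, -44, 4, -46, 17, 19] -> [-11, -19, -45, -44, -46] -> [-11, -19, -45, -44, -46] -> 3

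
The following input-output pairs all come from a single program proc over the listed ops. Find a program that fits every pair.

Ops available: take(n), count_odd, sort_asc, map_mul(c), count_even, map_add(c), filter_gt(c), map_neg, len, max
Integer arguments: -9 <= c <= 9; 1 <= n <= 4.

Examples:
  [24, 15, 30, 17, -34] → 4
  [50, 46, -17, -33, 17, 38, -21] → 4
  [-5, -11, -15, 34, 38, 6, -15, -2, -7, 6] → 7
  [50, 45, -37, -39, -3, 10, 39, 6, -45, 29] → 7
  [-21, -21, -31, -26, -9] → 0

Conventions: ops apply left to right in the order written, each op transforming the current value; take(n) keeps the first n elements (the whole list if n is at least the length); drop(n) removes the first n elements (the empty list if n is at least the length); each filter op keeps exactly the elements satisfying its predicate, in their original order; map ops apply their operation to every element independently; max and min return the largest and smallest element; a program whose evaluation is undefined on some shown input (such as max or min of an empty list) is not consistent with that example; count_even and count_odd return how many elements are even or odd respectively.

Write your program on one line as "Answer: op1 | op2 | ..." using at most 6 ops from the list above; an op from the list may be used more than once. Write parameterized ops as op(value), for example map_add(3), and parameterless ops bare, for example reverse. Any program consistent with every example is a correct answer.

filter_gt(-8) | map_add(3) | map_add(8) | map_mul(6) | map_mul(-7) | len

Check, running the answer program on each example:
  [24, 15, 30, 17, -34] -> [24, 15, 30, 17] -> [27, 18, 33, 20] -> [35, 26, 41, 28] -> [210, 156, 246, 168] -> [-1470, -1092, -1722, -1176] -> 4
  [50, 46, -17, -33, 17, 38, -21] -> [50, 46, 17, 38] -> [53, 49, 20, 41] -> [61, 57, 28, 49] -> [366, 342, 168, 294] -> [-2562, -2394, -1176, -2058] -> 4
  [-5, -11, -15, 34, 38, 6, -15, -2, -7, 6] -> [-5, 34, 38, 6, -2, -7, 6] -> [-2, 37, 41, 9, 1, -4, 9] -> [6, 45, 49, 17, 9, 4, 17] -> [36, 270, 294, 102, 54, 24, 102] -> [-252, -1890, -2058, -714, -378, -168, -714] -> 7
  [50, 45, -37, -39, -3, 10, 39, 6, -45, 29] -> [50, 45, -3, 10, 39, 6, 29] -> [53, 48, 0, 13, 42, 9, 32] -> [61, 56, 8, 21, 50, 17, 40] -> [366, 336, 48, 126, 300, 102, 240] -> [-2562, -2352, -336, -882, -2100, -714, -1680] -> 7
  [-21, -21, -31, -26, -9] -> [] -> [] -> [] -> [] -> [] -> 0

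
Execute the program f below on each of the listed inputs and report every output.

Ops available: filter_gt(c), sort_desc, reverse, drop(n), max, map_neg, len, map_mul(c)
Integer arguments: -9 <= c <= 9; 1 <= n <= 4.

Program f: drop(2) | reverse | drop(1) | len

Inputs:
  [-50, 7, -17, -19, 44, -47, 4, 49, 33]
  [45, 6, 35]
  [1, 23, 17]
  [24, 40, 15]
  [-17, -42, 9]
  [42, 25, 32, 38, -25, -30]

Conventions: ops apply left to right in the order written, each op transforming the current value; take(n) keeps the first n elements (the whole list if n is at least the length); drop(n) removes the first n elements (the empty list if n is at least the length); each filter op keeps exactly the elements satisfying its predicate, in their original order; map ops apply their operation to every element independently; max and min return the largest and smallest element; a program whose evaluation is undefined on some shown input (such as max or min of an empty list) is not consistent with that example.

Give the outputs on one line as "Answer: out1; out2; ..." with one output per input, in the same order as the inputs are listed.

Execution, op by op:
  [-50, 7, -17, -19, 44, -47, 4, 49, 33] -> [-17, -19, 44, -47, 4, 49, 33] -> [33, 49, 4, -47, 44, -19, -17] -> [49, 4, -47, 44, -19, -17] -> 6
  [45, 6, 35] -> [35] -> [35] -> [] -> 0
  [1, 23, 17] -> [17] -> [17] -> [] -> 0
  [24, 40, 15] -> [15] -> [15] -> [] -> 0
  [-17, -42, 9] -> [9] -> [9] -> [] -> 0
  [42, 25, 32, 38, -25, -30] -> [32, 38, -25, -30] -> [-30, -25, 38, 32] -> [-25, 38, 32] -> 3

6; 0; 0; 0; 0; 3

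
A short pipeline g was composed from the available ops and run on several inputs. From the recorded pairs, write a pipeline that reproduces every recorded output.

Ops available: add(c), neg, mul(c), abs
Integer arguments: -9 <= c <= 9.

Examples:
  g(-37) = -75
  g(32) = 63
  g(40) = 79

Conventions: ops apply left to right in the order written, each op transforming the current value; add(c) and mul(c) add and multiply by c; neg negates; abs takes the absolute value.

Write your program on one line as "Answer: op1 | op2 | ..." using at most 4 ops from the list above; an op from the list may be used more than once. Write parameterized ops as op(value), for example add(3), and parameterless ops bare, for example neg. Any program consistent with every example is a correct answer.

mul(2) | neg | add(1) | neg

Check, running the answer program on each example:
  -37 -> -74 -> 74 -> 75 -> -75
  32 -> 64 -> -64 -> -63 -> 63
  40 -> 80 -> -80 -> -79 -> 79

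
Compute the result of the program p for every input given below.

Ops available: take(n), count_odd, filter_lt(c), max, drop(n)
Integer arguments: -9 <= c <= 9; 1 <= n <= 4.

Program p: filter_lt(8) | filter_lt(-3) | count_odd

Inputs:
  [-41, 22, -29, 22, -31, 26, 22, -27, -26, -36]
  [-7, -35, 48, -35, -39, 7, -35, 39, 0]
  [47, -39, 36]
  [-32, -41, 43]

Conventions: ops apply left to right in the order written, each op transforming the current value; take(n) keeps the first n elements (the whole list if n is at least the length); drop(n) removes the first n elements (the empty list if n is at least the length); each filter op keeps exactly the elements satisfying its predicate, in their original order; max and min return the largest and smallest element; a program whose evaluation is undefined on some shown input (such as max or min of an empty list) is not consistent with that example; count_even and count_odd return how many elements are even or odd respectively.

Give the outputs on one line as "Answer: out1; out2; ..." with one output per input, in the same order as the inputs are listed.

Execution, op by op:
  [-41, 22, -29, 22, -31, 26, 22, -27, -26, -36] -> [-41, -29, -31, -27, -26, -36] -> [-41, -29, -31, -27, -26, -36] -> 4
  [-7, -35, 48, -35, -39, 7, -35, 39, 0] -> [-7, -35, -35, -39, 7, -35, 0] -> [-7, -35, -35, -39, -35] -> 5
  [47, -39, 36] -> [-39] -> [-39] -> 1
  [-32, -41, 43] -> [-32, -41] -> [-32, -41] -> 1

4; 5; 1; 1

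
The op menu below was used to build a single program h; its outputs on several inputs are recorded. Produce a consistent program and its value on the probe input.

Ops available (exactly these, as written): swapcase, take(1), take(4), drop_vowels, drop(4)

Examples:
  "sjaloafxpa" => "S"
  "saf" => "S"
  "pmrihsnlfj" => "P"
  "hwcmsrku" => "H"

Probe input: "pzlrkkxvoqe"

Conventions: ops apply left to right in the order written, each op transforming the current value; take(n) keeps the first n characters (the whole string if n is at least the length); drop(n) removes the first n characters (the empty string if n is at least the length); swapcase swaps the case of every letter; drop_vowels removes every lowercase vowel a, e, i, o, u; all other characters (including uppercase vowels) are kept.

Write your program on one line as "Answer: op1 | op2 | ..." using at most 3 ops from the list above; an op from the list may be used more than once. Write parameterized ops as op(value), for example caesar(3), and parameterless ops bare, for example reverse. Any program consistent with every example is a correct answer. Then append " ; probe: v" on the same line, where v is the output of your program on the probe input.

drop_vowels | take(1) | swapcase ; probe: "P"

Check, running the answer program on each example:
  "sjaloafxpa" -> "sjlfxp" -> "s" -> "S"
  "saf" -> "sf" -> "s" -> "S"
  "pmrihsnlfj" -> "pmrhsnlfj" -> "p" -> "P"
  "hwcmsrku" -> "hwcmsrk" -> "h" -> "H"
  probe: "pzlrkkxvoqe" -> "pzlrkkxvq" -> "p" -> "P"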